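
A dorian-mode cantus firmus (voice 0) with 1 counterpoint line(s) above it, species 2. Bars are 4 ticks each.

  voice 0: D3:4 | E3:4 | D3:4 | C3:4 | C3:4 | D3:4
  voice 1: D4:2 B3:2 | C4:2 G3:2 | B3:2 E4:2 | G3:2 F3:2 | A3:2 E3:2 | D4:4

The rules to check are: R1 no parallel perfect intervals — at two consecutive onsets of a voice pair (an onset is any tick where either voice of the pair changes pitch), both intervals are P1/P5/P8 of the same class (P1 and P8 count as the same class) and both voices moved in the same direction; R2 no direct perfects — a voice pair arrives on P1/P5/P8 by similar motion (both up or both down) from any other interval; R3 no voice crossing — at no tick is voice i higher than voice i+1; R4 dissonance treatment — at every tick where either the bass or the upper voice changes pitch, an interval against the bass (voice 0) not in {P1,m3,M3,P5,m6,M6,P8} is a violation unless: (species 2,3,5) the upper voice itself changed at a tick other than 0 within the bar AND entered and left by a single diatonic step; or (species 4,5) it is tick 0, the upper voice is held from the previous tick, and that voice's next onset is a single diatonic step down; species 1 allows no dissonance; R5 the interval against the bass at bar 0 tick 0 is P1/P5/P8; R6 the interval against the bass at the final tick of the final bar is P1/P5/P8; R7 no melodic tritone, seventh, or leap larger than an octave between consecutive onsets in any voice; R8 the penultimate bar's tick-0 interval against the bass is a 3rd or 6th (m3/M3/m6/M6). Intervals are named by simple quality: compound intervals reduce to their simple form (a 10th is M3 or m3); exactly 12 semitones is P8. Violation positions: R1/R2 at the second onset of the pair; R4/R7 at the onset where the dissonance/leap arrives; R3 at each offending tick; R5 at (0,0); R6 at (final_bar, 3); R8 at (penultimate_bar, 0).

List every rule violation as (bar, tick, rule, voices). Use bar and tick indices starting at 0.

bar 0: v0=D3 v1=D4 downbeat P8
bar 1: v0=E3 v1=C4 downbeat m6
bar 2: v0=D3 v1=B3 downbeat M6
bar 3: v0=C3 v1=G3 downbeat P5
bar 4: v0=C3 v1=A3 downbeat M6
bar 5: v0=D3 v1=D4 downbeat P8
  -> R4 @ bar 2 tick 2 v(0, 1): D3/E4 M2 untreated
  -> R2 @ bar 3 tick 0 v(0, 1): D3/E4 M2 -> C3/G3 P5 similar
  -> R4 @ bar 3 tick 2 v(0, 1): C3/F3 P4 untreated
  -> R2 @ bar 5 tick 0 v(0, 1): C3/E3 M3 -> D3/D4 P8 similar
  -> R7 @ bar 5 tick 0 v(1,): E3->D4 leap 10st

(2, 2, R4, (0, 1))
(3, 0, R2, (0, 1))
(3, 2, R4, (0, 1))
(5, 0, R2, (0, 1))
(5, 0, R7, (1,))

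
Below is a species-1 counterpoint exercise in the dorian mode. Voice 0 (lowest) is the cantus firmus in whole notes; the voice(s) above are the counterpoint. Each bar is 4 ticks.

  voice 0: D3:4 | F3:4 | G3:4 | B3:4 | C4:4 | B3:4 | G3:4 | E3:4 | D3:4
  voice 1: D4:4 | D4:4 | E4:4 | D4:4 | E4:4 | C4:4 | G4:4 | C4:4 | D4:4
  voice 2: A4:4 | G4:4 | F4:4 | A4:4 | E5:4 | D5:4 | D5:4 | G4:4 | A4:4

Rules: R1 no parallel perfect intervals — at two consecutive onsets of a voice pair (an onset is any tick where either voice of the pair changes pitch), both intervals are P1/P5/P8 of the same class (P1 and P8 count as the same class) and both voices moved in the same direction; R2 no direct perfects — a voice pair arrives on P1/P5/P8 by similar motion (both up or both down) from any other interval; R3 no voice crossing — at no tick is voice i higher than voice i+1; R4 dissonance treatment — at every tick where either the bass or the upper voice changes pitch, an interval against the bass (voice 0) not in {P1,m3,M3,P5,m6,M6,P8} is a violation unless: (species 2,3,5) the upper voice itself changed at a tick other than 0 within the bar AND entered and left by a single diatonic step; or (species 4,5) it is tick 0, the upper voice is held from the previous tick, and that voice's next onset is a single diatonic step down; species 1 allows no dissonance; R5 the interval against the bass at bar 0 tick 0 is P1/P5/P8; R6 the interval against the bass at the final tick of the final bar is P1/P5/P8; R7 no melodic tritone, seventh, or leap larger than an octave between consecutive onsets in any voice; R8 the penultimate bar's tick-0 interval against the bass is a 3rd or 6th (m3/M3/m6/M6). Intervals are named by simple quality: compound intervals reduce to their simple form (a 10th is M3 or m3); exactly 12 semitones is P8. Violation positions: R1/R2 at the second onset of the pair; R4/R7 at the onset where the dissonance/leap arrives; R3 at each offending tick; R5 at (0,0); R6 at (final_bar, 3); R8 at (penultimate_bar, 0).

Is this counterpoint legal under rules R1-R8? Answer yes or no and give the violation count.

bar 0: v0=D3 v1=D4 v2=A4 (P5)
bar 1: v0=F3 v1=D4 v2=G4 (M2)
bar 2: v0=G3 v1=E4 v2=F4 (m7)
bar 3: v0=B3 v1=D4 v2=A4 (m7)
bar 4: v0=C4 v1=E4 v2=E5 (M3)
bar 5: v0=B3 v1=C4 v2=D5 (m3)
bar 6: v0=G3 v1=G4 v2=D5 (P5)
bar 7: v0=E3 v1=C4 v2=G4 (m3)
bar 8: v0=D3 v1=D4 v2=A4 (P5)
  R4 @ bar1.0: F3/G4 M2 untreated
  R4 @ bar2.0: G3/F4 m7 untreated
  R4 @ bar3.0: B3/A4 m7 untreated
  R2 @ bar4.0: D4/A4 P5 -> E4/E5 P8 similar
  R4 @ bar5.0: B3/C4 m2 untreated
  R1 @ bar7.0: G4/D5 P5 -> C4/G4 P5 similar
  R1 @ bar8.0: C4/G4 P5 -> D4/A4 P5 similar

No (7 violations)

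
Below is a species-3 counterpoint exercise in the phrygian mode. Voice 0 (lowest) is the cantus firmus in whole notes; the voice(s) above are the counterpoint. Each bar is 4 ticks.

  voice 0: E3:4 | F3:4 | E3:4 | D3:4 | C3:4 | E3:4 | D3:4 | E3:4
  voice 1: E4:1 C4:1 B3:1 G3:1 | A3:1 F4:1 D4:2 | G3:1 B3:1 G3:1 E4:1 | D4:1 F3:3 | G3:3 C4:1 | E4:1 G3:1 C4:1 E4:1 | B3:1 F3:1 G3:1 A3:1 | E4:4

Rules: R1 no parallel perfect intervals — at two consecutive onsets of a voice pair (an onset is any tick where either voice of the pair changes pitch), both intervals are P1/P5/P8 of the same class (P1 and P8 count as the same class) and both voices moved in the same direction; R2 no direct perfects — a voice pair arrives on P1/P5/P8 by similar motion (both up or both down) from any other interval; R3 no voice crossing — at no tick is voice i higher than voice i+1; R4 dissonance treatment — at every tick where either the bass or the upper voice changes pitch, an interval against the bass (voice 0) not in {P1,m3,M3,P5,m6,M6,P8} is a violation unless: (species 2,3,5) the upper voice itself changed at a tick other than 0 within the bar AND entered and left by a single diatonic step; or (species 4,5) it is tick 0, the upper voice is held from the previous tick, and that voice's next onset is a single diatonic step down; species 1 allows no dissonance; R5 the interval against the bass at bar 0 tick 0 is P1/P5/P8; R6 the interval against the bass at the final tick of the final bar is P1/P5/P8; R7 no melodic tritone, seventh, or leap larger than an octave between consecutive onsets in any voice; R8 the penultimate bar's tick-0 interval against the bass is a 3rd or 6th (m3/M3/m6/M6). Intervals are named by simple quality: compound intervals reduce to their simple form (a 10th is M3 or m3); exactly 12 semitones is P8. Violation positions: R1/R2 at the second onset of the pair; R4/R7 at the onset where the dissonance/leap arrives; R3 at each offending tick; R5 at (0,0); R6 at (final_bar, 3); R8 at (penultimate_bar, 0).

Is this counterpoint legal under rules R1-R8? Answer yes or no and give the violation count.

No (4 violations)

bar 0: v0=E3 v1=E4 (P8)
bar 1: v0=F3 v1=A3 (M3)
bar 2: v0=E3 v1=G3 (m3)
bar 3: v0=D3 v1=D4 (P8)
bar 4: v0=C3 v1=G3 (P5)
bar 5: v0=E3 v1=E4 (P8)
bar 6: v0=D3 v1=B3 (M6)
bar 7: v0=E3 v1=E4 (P8)
  R1 @ bar3.0: E3/E4 P8 -> D3/D4 P8 similar
  R1 @ bar5.0: C3/C4 P8 -> E3/E4 P8 similar
  R7 @ bar6.1: B3->F3 leap 6st
  R2 @ bar7.0: D3/A3 P5 -> E3/E4 P8 similar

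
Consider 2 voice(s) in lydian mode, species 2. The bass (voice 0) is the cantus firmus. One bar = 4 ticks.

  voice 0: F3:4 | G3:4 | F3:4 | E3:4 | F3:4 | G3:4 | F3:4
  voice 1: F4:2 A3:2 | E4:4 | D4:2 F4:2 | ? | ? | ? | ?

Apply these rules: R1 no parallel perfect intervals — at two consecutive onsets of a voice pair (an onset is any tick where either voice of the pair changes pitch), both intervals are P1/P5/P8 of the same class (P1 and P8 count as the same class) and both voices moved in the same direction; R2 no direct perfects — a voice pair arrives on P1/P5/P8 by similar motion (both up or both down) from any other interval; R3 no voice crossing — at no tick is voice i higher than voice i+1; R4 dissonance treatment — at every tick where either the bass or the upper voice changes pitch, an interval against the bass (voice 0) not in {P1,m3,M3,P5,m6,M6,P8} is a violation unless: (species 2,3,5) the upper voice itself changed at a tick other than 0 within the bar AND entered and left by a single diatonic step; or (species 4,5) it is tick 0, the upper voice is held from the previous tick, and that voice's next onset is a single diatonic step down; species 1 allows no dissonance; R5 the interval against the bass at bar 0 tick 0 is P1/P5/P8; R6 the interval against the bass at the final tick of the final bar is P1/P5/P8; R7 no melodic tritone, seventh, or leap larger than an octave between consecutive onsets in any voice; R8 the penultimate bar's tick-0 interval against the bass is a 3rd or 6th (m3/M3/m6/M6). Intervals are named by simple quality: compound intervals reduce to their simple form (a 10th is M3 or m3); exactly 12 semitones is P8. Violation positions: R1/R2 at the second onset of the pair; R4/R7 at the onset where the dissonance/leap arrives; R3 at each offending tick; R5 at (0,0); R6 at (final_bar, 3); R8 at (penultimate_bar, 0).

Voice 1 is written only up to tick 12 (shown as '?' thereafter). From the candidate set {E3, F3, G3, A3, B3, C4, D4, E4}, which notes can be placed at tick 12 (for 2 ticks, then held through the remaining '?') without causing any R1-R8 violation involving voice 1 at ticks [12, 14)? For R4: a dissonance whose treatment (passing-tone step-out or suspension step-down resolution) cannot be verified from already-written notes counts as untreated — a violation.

E3: violates R1,R7
F3: violates R4
G3: violates R7
A3: violates R4
B3: violates R2,R7
C4: legal
D4: violates R4
E4: violates R1

{C4}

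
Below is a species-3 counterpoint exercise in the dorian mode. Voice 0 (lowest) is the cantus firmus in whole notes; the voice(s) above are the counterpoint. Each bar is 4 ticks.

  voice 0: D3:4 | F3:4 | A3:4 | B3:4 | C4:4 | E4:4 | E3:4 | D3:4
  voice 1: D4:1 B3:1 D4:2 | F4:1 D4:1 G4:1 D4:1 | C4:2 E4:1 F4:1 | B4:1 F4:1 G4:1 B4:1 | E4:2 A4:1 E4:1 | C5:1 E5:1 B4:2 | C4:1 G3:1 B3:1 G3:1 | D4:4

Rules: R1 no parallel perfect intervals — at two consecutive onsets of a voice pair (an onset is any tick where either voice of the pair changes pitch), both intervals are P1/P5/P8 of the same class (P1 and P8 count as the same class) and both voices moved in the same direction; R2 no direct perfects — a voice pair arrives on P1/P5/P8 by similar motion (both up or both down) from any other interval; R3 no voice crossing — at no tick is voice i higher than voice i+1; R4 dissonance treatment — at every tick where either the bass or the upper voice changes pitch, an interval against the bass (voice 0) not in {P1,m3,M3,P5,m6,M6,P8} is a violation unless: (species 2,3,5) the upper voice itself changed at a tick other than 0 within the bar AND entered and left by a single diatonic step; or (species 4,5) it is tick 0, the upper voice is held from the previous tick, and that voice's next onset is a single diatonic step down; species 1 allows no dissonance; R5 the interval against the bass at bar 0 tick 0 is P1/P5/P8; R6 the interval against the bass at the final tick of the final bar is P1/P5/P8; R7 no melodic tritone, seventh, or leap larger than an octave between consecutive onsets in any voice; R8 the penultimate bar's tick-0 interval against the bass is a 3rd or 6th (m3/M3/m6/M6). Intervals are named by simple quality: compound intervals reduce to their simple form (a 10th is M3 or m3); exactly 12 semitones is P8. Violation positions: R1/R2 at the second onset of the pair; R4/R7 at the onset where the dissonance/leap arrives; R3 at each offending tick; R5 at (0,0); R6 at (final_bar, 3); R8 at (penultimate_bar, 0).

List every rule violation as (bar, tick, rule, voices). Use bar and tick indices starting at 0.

(1, 0, R1, (0, 1))
(1, 2, R4, (0, 1))
(3, 0, R2, (0, 1))
(3, 0, R7, (1,))
(3, 1, R4, (0, 1))
(3, 1, R7, (1,))
(6, 0, R7, (1,))

bar 0: v0=D3 v1=D4 downbeat P8
bar 1: v0=F3 v1=F4 downbeat P8
bar 2: v0=A3 v1=C4 downbeat m3
bar 3: v0=B3 v1=B4 downbeat P8
bar 4: v0=C4 v1=E4 downbeat M3
bar 5: v0=E4 v1=C5 downbeat m6
bar 6: v0=E3 v1=C4 downbeat m6
bar 7: v0=D3 v1=D4 downbeat P8
  -> R1 @ bar 1 tick 0 v(0, 1): D3/D4 P8 -> F3/F4 P8 similar
  -> R4 @ bar 1 tick 2 v(0, 1): F3/G4 M2 untreated
  -> R2 @ bar 3 tick 0 v(0, 1): A3/F4 m6 -> B3/B4 P8 similar
  -> R7 @ bar 3 tick 0 v(1,): F4->B4 leap 6st
  -> R4 @ bar 3 tick 1 v(0, 1): B3/F4 TT untreated
  -> R7 @ bar 3 tick 1 v(1,): B4->F4 leap 6st
  -> R7 @ bar 6 tick 0 v(1,): B4->C4 leap 11st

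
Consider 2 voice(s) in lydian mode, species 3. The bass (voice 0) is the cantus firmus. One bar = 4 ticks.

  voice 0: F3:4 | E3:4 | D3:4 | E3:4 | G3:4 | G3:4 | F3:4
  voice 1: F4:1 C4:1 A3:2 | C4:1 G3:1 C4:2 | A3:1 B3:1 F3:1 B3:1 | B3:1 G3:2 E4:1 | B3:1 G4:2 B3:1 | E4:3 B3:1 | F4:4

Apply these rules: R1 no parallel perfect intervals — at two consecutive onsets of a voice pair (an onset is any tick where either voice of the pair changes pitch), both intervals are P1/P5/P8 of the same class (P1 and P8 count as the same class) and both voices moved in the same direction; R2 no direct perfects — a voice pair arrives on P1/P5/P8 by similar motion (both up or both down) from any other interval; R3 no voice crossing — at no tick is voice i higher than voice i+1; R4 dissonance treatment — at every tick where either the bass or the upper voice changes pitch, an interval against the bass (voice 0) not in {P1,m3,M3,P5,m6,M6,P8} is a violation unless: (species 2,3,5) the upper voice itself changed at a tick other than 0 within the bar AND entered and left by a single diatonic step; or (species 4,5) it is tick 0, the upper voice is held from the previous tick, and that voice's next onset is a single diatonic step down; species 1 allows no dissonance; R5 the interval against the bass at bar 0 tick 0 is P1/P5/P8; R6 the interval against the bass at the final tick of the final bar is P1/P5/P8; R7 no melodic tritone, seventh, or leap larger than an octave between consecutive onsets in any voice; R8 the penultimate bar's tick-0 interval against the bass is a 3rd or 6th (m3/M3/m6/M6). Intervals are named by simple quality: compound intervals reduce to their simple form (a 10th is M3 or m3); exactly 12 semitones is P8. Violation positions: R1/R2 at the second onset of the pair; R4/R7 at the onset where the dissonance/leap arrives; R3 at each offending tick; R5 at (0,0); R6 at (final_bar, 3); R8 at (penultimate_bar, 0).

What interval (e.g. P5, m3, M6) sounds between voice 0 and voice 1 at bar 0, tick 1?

P5

voice 0=F3 voice 1=C4 -> P5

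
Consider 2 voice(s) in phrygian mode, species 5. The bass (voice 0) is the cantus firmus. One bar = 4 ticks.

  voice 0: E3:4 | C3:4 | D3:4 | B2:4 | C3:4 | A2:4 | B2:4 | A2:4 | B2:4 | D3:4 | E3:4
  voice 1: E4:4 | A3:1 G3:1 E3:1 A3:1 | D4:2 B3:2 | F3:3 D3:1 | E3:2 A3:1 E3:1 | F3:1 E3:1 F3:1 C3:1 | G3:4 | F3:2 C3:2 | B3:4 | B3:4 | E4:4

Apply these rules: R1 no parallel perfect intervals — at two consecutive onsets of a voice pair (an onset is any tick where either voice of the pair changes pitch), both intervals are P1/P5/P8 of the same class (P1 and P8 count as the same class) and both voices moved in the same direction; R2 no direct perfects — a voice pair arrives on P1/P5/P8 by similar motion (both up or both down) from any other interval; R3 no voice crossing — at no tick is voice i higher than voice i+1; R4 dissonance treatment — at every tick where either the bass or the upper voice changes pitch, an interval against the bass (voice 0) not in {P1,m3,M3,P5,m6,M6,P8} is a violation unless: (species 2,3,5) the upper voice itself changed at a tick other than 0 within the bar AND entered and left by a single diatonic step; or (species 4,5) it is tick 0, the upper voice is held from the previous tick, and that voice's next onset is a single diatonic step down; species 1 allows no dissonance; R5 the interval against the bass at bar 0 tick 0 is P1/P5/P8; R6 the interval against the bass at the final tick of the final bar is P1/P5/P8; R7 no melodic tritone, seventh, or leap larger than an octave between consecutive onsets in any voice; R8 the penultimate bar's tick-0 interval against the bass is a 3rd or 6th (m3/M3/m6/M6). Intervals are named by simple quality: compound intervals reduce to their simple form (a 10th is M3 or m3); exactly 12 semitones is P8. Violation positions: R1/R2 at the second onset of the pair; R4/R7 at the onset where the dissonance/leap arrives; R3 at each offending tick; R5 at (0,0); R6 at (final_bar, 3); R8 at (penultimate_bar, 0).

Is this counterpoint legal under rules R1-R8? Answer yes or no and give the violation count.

bar 0: v0=E3 v1=E4 (P8)
bar 1: v0=C3 v1=A3 (M6)
bar 2: v0=D3 v1=D4 (P8)
bar 3: v0=B2 v1=F3 (TT)
bar 4: v0=C3 v1=E3 (M3)
bar 5: v0=A2 v1=F3 (m6)
bar 6: v0=B2 v1=G3 (m6)
bar 7: v0=A2 v1=F3 (m6)
bar 8: v0=B2 v1=B3 (P8)
bar 9: v0=D3 v1=B3 (M6)
bar 10: v0=E3 v1=E4 (P8)
  R2 @ bar2.0: C3/A3 M6 -> D3/D4 P8 similar
  R4 @ bar3.0: B2/F3 TT untreated
  R7 @ bar3.0: B3->F3 leap 6st
  R2 @ bar8.0: A2/C3 m3 -> B2/B3 P8 similar
  R7 @ bar8.0: C3->B3 leap 11st
  R2 @ bar10.0: D3/B3 M6 -> E3/E4 P8 similar

No (6 violations)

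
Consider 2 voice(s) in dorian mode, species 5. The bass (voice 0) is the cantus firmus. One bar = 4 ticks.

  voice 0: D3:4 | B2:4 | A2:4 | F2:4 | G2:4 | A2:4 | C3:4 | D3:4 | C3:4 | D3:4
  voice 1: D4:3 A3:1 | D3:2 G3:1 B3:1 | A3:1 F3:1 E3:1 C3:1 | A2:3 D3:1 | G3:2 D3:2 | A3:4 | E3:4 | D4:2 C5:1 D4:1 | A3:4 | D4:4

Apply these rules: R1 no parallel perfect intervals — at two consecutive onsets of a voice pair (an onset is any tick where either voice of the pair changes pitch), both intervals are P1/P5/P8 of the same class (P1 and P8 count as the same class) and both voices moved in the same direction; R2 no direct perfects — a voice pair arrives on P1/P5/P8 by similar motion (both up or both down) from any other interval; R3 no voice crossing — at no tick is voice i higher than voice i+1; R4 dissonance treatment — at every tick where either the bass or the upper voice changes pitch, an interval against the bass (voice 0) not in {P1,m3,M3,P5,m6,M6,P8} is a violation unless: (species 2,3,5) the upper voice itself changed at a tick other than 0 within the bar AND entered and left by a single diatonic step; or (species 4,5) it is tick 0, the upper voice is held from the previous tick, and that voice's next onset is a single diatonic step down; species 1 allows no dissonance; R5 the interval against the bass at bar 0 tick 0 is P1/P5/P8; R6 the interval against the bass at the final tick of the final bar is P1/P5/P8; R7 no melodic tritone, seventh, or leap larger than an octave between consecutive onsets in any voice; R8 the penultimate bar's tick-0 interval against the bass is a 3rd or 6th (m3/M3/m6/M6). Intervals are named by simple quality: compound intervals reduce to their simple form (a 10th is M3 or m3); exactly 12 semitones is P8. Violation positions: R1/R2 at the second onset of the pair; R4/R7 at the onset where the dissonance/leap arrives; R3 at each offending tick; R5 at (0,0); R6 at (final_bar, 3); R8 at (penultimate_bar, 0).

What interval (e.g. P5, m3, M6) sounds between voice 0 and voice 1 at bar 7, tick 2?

m7

voice 0=D3 voice 1=C5 -> m7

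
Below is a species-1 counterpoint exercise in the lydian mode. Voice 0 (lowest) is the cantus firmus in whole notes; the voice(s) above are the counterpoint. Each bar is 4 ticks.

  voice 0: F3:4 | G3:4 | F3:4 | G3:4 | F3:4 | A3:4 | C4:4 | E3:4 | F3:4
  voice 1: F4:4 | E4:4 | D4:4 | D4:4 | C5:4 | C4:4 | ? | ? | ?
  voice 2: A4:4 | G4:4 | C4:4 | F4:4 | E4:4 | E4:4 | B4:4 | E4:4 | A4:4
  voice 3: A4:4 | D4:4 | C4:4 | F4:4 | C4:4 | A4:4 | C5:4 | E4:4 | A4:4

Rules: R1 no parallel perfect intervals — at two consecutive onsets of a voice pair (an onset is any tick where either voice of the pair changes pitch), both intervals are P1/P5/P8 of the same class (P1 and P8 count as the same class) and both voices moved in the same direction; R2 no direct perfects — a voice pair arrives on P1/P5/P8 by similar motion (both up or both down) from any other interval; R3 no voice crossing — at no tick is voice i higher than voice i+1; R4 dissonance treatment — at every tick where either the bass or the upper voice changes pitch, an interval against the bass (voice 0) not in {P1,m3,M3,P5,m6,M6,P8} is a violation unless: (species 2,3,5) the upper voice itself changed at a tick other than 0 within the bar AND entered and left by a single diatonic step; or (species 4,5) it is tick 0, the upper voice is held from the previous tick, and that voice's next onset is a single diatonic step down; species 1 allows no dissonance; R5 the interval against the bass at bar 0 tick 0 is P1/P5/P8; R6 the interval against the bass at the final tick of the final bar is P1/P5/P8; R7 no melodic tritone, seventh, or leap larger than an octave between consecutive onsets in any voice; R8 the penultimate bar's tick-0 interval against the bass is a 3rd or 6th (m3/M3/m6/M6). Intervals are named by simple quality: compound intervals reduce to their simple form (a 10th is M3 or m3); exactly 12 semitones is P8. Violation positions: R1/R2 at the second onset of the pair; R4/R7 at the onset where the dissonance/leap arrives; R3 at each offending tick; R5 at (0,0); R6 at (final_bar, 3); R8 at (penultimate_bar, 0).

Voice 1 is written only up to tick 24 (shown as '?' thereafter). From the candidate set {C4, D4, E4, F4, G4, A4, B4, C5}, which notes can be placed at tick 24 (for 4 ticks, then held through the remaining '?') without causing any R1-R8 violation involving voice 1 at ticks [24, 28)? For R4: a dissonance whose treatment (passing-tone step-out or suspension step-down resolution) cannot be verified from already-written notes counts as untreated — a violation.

C4: legal
D4: violates R4
E4: violates R2
F4: violates R2,R4
G4: violates R2
A4: legal
B4: violates R2,R4,R7
C5: violates R2,R3

{A4, C4}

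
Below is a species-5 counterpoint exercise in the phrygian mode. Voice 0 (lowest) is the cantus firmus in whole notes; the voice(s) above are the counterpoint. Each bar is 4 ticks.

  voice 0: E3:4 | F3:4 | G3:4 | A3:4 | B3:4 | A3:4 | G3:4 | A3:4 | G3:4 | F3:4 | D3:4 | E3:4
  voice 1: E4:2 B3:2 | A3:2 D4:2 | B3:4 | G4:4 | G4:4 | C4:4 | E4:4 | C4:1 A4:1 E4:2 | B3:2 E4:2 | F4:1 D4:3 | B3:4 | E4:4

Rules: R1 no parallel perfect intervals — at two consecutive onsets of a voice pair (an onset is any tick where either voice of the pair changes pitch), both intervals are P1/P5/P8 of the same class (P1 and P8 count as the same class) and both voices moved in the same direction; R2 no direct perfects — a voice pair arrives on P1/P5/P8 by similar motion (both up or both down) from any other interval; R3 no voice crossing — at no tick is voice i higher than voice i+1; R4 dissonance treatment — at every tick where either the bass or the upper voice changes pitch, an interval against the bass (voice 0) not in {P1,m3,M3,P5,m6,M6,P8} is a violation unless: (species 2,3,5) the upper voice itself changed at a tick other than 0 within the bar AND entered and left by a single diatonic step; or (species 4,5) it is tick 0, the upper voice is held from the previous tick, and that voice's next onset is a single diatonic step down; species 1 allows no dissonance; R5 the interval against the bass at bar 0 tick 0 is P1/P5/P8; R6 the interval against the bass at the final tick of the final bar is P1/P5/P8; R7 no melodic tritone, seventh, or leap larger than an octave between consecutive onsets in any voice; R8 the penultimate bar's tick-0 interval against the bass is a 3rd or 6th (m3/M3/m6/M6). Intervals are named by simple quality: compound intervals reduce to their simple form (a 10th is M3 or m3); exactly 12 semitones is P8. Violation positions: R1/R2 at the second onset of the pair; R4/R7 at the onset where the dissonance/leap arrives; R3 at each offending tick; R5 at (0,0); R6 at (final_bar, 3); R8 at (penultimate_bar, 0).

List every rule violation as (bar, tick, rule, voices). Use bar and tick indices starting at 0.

(3, 0, R4, (0, 1))
(11, 0, R2, (0, 1))

bar 0: v0=E3 v1=E4 downbeat P8
bar 1: v0=F3 v1=A3 downbeat M3
bar 2: v0=G3 v1=B3 downbeat M3
bar 3: v0=A3 v1=G4 downbeat m7
bar 4: v0=B3 v1=G4 downbeat m6
bar 5: v0=A3 v1=C4 downbeat m3
bar 6: v0=G3 v1=E4 downbeat M6
bar 7: v0=A3 v1=C4 downbeat m3
bar 8: v0=G3 v1=B3 downbeat M3
bar 9: v0=F3 v1=F4 downbeat P8
bar 10: v0=D3 v1=B3 downbeat M6
bar 11: v0=E3 v1=E4 downbeat P8
  -> R4 @ bar 3 tick 0 v(0, 1): A3/G4 m7 untreated
  -> R2 @ bar 11 tick 0 v(0, 1): D3/B3 M6 -> E3/E4 P8 similar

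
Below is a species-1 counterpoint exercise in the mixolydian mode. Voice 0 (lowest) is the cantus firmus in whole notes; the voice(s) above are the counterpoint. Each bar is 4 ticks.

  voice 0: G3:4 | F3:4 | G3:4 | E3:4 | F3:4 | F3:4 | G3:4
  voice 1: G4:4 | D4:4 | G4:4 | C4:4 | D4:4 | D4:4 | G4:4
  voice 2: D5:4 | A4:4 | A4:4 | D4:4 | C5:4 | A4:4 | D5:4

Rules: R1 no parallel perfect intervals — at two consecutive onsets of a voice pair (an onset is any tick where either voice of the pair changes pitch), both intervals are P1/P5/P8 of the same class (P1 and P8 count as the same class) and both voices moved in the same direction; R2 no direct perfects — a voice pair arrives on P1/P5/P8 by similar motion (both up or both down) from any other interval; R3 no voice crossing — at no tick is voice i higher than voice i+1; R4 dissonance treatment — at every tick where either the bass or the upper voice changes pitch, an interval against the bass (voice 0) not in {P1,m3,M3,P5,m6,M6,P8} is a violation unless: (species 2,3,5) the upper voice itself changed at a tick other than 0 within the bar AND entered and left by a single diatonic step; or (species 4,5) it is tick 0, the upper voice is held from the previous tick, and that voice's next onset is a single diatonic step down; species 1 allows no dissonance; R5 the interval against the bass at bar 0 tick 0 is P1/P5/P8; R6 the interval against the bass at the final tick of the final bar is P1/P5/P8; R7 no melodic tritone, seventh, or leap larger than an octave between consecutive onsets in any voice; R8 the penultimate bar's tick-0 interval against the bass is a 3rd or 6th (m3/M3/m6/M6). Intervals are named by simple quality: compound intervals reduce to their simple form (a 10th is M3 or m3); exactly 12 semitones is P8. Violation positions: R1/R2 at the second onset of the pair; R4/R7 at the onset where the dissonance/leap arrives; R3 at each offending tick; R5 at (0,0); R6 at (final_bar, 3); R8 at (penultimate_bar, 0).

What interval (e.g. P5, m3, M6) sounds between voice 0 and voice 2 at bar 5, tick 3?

voice 0=F3 voice 2=A4 -> M3

M3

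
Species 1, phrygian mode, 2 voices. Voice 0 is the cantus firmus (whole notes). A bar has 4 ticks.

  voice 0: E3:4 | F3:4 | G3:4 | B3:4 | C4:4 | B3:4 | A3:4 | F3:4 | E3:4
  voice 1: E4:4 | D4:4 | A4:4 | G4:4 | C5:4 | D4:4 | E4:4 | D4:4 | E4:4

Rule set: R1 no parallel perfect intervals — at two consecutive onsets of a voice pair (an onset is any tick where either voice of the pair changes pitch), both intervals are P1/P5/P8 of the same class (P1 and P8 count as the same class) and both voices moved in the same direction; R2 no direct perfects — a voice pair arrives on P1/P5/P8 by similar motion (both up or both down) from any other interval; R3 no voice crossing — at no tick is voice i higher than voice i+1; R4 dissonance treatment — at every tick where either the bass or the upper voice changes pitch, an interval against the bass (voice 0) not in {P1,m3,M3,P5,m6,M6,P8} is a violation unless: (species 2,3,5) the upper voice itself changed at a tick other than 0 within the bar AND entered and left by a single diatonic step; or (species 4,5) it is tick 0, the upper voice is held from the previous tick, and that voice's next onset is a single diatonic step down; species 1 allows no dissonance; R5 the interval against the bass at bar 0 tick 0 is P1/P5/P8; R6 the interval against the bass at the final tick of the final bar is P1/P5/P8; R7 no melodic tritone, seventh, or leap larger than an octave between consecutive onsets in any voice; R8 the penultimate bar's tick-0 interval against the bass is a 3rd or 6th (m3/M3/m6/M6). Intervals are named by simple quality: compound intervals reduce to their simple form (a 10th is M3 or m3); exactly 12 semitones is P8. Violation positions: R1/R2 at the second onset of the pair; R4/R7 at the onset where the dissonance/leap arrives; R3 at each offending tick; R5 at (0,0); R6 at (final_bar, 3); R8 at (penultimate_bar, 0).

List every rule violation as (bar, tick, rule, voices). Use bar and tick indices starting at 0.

bar 0: v0=E3 v1=E4 downbeat P8
bar 1: v0=F3 v1=D4 downbeat M6
bar 2: v0=G3 v1=A4 downbeat M2
bar 3: v0=B3 v1=G4 downbeat m6
bar 4: v0=C4 v1=C5 downbeat P8
bar 5: v0=B3 v1=D4 downbeat m3
bar 6: v0=A3 v1=E4 downbeat P5
bar 7: v0=F3 v1=D4 downbeat M6
bar 8: v0=E3 v1=E4 downbeat P8
  -> R4 @ bar 2 tick 0 v(0, 1): G3/A4 M2 untreated
  -> R2 @ bar 4 tick 0 v(0, 1): B3/G4 m6 -> C4/C5 P8 similar
  -> R7 @ bar 5 tick 0 v(1,): C5->D4 leap 10st

(2, 0, R4, (0, 1))
(4, 0, R2, (0, 1))
(5, 0, R7, (1,))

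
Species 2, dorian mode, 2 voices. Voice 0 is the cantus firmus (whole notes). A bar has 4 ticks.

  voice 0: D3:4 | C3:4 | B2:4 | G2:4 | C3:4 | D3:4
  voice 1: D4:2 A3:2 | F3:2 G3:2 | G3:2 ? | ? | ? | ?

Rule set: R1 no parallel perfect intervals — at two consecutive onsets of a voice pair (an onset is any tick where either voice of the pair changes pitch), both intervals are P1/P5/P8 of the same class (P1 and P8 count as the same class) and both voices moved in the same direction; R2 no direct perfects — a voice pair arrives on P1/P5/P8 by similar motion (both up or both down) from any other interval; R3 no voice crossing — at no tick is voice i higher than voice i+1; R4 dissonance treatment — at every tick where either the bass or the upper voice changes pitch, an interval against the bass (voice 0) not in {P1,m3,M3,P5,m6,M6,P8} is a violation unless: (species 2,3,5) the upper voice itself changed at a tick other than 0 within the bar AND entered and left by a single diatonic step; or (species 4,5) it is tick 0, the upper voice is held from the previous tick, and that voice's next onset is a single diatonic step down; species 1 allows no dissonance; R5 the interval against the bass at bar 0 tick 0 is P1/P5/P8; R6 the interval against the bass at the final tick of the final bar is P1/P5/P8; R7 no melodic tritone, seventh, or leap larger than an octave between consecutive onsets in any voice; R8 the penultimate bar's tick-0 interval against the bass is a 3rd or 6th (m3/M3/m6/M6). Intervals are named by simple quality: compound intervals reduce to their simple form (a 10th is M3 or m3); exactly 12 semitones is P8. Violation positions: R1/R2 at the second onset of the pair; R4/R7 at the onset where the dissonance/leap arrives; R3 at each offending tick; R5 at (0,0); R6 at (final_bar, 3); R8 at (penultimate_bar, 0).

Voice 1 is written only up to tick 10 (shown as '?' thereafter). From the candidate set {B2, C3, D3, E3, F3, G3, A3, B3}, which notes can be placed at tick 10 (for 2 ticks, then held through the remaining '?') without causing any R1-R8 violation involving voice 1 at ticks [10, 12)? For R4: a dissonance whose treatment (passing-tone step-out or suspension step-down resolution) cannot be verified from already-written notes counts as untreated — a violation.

B2: legal
C3: violates R4
D3: legal
E3: violates R4
F3: violates R4
G3: legal
A3: violates R4
B3: legal

{B2, B3, D3, G3}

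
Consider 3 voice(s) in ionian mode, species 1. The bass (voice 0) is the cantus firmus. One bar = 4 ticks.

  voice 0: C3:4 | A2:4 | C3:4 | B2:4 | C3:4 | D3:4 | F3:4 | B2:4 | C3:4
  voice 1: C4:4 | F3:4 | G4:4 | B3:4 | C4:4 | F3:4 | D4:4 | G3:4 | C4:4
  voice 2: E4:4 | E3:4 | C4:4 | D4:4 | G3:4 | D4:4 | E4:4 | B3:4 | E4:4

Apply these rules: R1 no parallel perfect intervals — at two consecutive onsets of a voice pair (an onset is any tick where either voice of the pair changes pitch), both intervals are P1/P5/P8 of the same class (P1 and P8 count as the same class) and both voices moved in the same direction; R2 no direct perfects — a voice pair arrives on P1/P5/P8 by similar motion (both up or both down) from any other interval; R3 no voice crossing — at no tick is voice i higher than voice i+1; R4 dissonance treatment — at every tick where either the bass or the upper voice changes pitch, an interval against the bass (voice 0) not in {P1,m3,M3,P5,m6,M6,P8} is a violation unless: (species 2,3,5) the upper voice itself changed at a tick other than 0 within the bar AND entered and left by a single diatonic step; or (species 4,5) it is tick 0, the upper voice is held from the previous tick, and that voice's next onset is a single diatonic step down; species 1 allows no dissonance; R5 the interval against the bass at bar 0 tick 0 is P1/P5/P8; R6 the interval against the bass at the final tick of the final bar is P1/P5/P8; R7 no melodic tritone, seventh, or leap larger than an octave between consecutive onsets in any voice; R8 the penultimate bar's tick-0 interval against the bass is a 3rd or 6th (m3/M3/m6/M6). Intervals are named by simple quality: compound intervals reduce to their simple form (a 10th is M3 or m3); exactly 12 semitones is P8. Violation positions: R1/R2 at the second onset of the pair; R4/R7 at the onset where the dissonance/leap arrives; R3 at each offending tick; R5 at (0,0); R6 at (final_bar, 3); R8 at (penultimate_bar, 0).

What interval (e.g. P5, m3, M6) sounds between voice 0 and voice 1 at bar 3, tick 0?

voice 0=B2 voice 1=B3 -> P8

P8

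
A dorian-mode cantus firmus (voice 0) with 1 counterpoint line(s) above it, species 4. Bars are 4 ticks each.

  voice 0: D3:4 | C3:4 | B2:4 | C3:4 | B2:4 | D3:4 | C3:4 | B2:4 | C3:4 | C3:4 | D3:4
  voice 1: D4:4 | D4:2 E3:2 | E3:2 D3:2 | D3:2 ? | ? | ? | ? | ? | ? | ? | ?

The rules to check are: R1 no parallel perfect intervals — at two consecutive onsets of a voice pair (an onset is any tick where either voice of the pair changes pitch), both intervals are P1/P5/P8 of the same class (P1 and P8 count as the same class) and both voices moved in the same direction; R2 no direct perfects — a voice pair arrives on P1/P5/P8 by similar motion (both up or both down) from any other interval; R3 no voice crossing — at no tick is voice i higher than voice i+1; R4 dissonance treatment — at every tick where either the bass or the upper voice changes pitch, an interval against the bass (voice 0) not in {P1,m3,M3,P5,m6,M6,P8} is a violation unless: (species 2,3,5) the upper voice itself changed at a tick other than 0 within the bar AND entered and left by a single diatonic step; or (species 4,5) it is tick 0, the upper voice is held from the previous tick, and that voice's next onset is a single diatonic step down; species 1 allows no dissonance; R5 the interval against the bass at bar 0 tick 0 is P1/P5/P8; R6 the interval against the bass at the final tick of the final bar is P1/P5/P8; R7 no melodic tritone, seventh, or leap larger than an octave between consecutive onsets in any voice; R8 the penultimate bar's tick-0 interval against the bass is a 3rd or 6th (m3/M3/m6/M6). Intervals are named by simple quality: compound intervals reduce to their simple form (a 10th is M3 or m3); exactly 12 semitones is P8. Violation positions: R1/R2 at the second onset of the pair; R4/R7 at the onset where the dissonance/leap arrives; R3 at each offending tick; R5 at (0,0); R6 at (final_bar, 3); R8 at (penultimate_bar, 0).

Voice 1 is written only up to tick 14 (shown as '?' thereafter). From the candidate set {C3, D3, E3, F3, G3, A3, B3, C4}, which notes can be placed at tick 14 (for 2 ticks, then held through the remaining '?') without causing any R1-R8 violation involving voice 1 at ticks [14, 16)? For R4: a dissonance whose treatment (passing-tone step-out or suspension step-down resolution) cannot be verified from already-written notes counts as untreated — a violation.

C3: legal
D3: legal
E3: legal
F3: violates R4
G3: legal
A3: legal
B3: violates R4
C4: violates R7

{A3, C3, D3, E3, G3}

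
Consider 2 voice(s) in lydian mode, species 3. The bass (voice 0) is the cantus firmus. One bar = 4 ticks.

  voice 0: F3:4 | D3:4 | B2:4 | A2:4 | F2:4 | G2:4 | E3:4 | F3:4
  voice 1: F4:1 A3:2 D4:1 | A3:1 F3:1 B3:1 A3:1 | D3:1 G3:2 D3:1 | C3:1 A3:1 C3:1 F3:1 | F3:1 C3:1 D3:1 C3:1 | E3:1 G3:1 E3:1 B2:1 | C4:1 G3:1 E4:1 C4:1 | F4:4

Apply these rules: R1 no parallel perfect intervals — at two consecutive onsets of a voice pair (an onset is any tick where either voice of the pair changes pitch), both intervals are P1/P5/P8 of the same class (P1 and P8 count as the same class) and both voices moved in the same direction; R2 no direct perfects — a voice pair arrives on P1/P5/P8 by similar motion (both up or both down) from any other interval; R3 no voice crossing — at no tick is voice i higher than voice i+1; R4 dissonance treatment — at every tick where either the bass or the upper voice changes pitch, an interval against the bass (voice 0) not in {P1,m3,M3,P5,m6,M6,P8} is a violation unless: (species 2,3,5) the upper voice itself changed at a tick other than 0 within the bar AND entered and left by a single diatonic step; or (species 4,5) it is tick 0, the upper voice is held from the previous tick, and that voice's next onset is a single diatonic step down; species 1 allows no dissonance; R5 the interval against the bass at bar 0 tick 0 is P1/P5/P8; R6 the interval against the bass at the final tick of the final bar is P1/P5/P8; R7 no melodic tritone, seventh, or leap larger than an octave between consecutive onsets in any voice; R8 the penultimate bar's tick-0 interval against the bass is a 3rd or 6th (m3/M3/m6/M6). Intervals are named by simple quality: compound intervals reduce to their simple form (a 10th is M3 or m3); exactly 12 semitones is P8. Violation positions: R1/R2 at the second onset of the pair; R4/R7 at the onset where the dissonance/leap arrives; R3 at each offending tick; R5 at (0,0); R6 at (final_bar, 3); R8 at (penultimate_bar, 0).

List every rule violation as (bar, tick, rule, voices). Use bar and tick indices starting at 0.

bar 0: v0=F3 v1=F4 downbeat P8
bar 1: v0=D3 v1=A3 downbeat P5
bar 2: v0=B2 v1=D3 downbeat m3
bar 3: v0=A2 v1=C3 downbeat m3
bar 4: v0=F2 v1=F3 downbeat P8
bar 5: v0=G2 v1=E3 downbeat M6
bar 6: v0=E3 v1=C4 downbeat m6
bar 7: v0=F3 v1=F4 downbeat P8
  -> R2 @ bar 1 tick 0 v(0, 1): F3/D4 M6 -> D3/A3 P5 similar
  -> R7 @ bar 1 tick 2 v(1,): F3->B3 leap 6st
  -> R7 @ bar 6 tick 0 v(1,): B2->C4 leap 13st
  -> R2 @ bar 7 tick 0 v(0, 1): E3/C4 m6 -> F3/F4 P8 similar

(1, 0, R2, (0, 1))
(1, 2, R7, (1,))
(6, 0, R7, (1,))
(7, 0, R2, (0, 1))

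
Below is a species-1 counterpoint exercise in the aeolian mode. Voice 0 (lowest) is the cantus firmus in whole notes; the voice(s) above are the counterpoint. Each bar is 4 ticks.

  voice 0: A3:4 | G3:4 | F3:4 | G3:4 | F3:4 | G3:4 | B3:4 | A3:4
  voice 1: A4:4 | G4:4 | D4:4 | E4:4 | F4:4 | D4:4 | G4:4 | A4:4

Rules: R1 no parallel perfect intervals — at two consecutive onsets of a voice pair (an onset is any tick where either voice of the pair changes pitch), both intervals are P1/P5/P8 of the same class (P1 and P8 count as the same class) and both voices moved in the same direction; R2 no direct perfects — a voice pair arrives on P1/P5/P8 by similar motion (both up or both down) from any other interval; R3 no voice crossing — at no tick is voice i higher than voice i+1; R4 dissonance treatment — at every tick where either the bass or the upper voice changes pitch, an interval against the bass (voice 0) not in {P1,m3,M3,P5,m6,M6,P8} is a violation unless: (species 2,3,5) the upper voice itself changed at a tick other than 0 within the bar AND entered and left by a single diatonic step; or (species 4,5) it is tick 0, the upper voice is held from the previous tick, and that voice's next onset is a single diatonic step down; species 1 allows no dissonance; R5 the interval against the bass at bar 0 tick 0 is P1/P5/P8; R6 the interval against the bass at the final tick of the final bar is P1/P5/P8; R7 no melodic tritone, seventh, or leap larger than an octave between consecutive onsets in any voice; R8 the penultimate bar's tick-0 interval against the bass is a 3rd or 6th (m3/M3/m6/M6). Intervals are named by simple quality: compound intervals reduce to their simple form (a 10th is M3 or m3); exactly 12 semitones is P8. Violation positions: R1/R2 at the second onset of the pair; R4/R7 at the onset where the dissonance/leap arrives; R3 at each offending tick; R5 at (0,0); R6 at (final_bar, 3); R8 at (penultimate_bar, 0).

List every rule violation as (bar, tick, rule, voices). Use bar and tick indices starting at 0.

(1, 0, R1, (0, 1))

bar 0: v0=A3 v1=A4 downbeat P8
bar 1: v0=G3 v1=G4 downbeat P8
bar 2: v0=F3 v1=D4 downbeat M6
bar 3: v0=G3 v1=E4 downbeat M6
bar 4: v0=F3 v1=F4 downbeat P8
bar 5: v0=G3 v1=D4 downbeat P5
bar 6: v0=B3 v1=G4 downbeat m6
bar 7: v0=A3 v1=A4 downbeat P8
  -> R1 @ bar 1 tick 0 v(0, 1): A3/A4 P8 -> G3/G4 P8 similar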